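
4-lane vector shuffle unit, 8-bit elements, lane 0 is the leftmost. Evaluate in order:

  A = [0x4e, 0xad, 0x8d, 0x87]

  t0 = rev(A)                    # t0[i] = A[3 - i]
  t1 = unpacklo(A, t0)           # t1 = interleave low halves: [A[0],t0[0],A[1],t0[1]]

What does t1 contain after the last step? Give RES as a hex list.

t0 = [0x87, 0x8d, 0xad, 0x4e]
t1 = [0x4e, 0x87, 0xad, 0x8d]

RES = [ 0x4e  0x87  0xad  0x8d ]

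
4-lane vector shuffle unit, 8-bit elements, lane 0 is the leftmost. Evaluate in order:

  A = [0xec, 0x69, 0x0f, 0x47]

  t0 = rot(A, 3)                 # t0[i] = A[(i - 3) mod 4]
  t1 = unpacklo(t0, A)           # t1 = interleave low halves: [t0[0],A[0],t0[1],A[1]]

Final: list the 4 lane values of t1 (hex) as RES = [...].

→ t0 |69|0f|47|ec|
→ t1 |69|ec|0f|69|

RES = [ 0x69  0xec  0x0f  0x69 ]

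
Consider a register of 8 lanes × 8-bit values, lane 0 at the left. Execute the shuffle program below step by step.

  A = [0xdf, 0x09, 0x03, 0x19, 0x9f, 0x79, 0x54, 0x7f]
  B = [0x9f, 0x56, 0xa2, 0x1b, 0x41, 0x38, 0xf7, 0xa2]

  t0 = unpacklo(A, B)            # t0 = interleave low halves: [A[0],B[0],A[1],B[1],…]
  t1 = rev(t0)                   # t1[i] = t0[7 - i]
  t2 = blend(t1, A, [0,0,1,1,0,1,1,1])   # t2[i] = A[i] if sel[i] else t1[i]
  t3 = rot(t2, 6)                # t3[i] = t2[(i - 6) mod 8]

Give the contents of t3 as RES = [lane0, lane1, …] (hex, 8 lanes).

→ t0 |df|9f|09|56|03|a2|19|1b|
→ t1 |1b|19|a2|03|56|09|9f|df|
→ t2 |1b|19|03|19|56|79|54|7f|
→ t3 |03|19|56|79|54|7f|1b|19|

RES = [0x03, 0x19, 0x56, 0x79, 0x54, 0x7f, 0x1b, 0x19]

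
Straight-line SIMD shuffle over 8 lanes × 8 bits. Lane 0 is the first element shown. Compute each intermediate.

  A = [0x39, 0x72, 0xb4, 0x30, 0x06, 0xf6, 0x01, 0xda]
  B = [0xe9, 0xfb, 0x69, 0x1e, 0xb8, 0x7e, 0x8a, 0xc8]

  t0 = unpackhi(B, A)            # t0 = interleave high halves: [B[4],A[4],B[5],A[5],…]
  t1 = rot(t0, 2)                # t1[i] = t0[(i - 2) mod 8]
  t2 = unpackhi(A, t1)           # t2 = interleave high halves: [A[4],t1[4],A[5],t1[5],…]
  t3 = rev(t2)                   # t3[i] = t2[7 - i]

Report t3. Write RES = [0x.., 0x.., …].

  t0: b8 06 7e f6 8a 01 c8 da
  t1: c8 da b8 06 7e f6 8a 01
  t2: 06 7e f6 f6 01 8a da 01
  t3: 01 da 8a 01 f6 f6 7e 06

RES = [0x01, 0xda, 0x8a, 0x01, 0xf6, 0xf6, 0x7e, 0x06]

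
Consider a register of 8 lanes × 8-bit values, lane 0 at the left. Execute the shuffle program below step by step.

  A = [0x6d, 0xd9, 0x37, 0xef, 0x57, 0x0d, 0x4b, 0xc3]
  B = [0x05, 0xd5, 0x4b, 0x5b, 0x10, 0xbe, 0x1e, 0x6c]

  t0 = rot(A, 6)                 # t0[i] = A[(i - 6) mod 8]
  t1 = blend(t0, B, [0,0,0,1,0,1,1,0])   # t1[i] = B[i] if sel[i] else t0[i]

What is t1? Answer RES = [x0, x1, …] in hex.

  t0: 37 ef 57 0d 4b c3 6d d9
  t1: 37 ef 57 5b 4b be 1e d9

RES = [0x37, 0xef, 0x57, 0x5b, 0x4b, 0xbe, 0x1e, 0xd9]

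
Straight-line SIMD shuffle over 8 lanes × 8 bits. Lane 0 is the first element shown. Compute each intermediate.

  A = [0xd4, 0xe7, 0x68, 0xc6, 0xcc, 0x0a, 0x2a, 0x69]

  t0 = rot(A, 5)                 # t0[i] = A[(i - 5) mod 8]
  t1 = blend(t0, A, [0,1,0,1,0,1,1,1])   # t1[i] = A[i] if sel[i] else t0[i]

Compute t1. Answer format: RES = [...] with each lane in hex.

  t0: c6 cc 0a 2a 69 d4 e7 68
  t1: c6 e7 0a c6 69 0a 2a 69

RES = [ 0xc6  0xe7  0x0a  0xc6  0x69  0x0a  0x2a  0x69 ]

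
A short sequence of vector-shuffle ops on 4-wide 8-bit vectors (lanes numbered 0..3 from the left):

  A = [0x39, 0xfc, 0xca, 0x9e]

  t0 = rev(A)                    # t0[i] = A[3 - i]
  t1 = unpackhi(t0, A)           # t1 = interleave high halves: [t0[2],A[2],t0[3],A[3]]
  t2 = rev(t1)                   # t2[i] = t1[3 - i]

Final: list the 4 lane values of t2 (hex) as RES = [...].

→ t0 |9e|ca|fc|39|
→ t1 |fc|ca|39|9e|
→ t2 |9e|39|ca|fc|

RES = [ 0x9e  0x39  0xca  0xfc ]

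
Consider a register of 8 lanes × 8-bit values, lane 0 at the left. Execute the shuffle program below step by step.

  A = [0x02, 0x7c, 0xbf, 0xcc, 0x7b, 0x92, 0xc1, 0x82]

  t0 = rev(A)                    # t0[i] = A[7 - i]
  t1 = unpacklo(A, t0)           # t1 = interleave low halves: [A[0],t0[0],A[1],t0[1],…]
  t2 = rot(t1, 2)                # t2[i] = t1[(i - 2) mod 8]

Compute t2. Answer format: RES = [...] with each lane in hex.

RES = [ 0xcc  0x7b  0x02  0x82  0x7c  0xc1  0xbf  0x92 ]

→ t0 |82|c1|92|7b|cc|bf|7c|02|
→ t1 |02|82|7c|c1|bf|92|cc|7b|
→ t2 |cc|7b|02|82|7c|c1|bf|92|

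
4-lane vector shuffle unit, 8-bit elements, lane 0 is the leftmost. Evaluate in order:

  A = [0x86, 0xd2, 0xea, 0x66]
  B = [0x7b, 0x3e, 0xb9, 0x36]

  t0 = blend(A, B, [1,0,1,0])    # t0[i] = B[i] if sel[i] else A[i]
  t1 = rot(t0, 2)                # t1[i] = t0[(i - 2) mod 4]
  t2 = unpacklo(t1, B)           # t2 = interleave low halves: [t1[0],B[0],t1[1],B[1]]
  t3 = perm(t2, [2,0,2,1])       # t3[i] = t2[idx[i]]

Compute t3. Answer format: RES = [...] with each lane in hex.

RES = [ 0x66  0xb9  0x66  0x7b ]

→ t0 |7b|d2|b9|66|
→ t1 |b9|66|7b|d2|
→ t2 |b9|7b|66|3e|
→ t3 |66|b9|66|7b|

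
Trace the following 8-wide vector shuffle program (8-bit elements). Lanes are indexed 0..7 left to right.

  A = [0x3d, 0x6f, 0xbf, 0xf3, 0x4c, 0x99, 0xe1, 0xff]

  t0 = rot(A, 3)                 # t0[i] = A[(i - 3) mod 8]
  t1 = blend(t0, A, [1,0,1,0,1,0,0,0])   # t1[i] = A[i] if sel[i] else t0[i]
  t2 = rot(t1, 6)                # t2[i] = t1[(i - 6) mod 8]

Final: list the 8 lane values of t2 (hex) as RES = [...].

RES = [0xbf, 0x3d, 0x4c, 0xbf, 0xf3, 0x4c, 0x3d, 0xe1]

t0 = [0x99, 0xe1, 0xff, 0x3d, 0x6f, 0xbf, 0xf3, 0x4c]
t1 = [0x3d, 0xe1, 0xbf, 0x3d, 0x4c, 0xbf, 0xf3, 0x4c]
t2 = [0xbf, 0x3d, 0x4c, 0xbf, 0xf3, 0x4c, 0x3d, 0xe1]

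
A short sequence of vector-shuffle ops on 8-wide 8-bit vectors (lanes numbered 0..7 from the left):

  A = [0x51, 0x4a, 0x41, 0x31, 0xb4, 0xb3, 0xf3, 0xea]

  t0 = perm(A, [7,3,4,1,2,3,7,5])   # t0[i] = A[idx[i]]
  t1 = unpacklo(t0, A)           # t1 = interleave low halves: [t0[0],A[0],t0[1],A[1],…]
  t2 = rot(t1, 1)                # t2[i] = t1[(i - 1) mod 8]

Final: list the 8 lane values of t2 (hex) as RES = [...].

t0 = [0xea, 0x31, 0xb4, 0x4a, 0x41, 0x31, 0xea, 0xb3]
t1 = [0xea, 0x51, 0x31, 0x4a, 0xb4, 0x41, 0x4a, 0x31]
t2 = [0x31, 0xea, 0x51, 0x31, 0x4a, 0xb4, 0x41, 0x4a]

RES = [0x31, 0xea, 0x51, 0x31, 0x4a, 0xb4, 0x41, 0x4a]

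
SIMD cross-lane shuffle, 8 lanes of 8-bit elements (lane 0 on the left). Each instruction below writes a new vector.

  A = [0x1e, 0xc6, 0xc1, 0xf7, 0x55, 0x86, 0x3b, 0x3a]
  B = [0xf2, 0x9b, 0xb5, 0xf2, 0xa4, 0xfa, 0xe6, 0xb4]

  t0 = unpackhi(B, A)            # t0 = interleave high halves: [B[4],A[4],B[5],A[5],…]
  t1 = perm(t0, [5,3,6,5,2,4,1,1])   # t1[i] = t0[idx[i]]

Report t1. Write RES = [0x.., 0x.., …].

RES = [0x3b, 0x86, 0xb4, 0x3b, 0xfa, 0xe6, 0x55, 0x55]

  t0: a4 55 fa 86 e6 3b b4 3a
  t1: 3b 86 b4 3b fa e6 55 55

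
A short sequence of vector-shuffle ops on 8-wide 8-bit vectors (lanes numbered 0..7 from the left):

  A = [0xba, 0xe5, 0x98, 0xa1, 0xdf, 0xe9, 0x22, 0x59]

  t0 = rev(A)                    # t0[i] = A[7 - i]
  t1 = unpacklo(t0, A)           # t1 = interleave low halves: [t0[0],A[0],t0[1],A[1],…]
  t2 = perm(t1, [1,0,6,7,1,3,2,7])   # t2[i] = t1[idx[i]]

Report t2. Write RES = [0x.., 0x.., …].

  t0: 59 22 e9 df a1 98 e5 ba
  t1: 59 ba 22 e5 e9 98 df a1
  t2: ba 59 df a1 ba e5 22 a1

RES = [0xba, 0x59, 0xdf, 0xa1, 0xba, 0xe5, 0x22, 0xa1]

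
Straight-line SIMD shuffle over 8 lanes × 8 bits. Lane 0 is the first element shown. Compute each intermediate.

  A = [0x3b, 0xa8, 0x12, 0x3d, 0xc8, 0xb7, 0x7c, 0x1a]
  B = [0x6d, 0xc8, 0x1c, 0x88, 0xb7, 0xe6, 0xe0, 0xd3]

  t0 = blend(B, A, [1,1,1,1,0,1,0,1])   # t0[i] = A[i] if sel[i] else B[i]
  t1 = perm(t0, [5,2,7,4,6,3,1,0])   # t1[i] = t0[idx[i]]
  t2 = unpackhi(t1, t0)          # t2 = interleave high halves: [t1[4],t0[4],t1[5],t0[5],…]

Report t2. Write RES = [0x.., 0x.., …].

→ t0 |3b|a8|12|3d|b7|b7|e0|1a|
→ t1 |b7|12|1a|b7|e0|3d|a8|3b|
→ t2 |e0|b7|3d|b7|a8|e0|3b|1a|

RES = [ 0xe0  0xb7  0x3d  0xb7  0xa8  0xe0  0x3b  0x1a ]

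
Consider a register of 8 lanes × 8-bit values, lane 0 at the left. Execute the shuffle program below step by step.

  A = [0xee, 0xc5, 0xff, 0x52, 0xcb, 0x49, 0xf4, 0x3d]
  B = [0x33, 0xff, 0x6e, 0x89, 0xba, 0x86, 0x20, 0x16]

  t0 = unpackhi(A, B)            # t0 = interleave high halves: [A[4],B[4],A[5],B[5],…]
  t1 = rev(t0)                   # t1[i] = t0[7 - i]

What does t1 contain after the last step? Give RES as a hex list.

  t0: cb ba 49 86 f4 20 3d 16
  t1: 16 3d 20 f4 86 49 ba cb

RES = [ 0x16  0x3d  0x20  0xf4  0x86  0x49  0xba  0xcb ]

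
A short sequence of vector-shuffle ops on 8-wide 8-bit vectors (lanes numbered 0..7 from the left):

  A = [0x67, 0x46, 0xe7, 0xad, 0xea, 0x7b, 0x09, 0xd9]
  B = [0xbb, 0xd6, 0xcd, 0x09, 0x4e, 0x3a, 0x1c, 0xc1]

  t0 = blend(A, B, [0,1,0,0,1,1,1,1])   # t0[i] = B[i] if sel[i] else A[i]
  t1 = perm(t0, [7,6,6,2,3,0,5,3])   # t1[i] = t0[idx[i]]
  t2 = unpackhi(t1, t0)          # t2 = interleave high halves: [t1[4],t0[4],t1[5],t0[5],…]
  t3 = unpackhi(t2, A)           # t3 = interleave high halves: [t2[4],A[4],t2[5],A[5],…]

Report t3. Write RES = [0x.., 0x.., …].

RES = [ 0x3a  0xea  0x1c  0x7b  0xad  0x09  0xc1  0xd9 ]

→ t0 |67|d6|e7|ad|4e|3a|1c|c1|
→ t1 |c1|1c|1c|e7|ad|67|3a|ad|
→ t2 |ad|4e|67|3a|3a|1c|ad|c1|
→ t3 |3a|ea|1c|7b|ad|09|c1|d9|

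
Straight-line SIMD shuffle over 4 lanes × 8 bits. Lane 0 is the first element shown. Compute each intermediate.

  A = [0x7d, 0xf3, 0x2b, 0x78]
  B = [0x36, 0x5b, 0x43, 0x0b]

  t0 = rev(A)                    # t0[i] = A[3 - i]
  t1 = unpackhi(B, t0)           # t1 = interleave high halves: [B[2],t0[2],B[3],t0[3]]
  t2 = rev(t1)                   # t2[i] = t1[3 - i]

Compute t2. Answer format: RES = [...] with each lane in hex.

RES = [ 0x7d  0x0b  0xf3  0x43 ]

t0 = [0x78, 0x2b, 0xf3, 0x7d]
t1 = [0x43, 0xf3, 0x0b, 0x7d]
t2 = [0x7d, 0x0b, 0xf3, 0x43]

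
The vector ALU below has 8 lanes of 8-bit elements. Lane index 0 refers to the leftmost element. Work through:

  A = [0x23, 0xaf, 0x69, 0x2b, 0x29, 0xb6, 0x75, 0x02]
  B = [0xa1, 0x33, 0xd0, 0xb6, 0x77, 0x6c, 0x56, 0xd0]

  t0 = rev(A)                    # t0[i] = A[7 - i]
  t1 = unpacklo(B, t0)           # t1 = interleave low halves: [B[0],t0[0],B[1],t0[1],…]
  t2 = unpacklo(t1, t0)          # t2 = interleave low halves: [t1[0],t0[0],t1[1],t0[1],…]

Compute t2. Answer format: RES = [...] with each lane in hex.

→ t0 |02|75|b6|29|2b|69|af|23|
→ t1 |a1|02|33|75|d0|b6|b6|29|
→ t2 |a1|02|02|75|33|b6|75|29|

RES = [0xa1, 0x02, 0x02, 0x75, 0x33, 0xb6, 0x75, 0x29]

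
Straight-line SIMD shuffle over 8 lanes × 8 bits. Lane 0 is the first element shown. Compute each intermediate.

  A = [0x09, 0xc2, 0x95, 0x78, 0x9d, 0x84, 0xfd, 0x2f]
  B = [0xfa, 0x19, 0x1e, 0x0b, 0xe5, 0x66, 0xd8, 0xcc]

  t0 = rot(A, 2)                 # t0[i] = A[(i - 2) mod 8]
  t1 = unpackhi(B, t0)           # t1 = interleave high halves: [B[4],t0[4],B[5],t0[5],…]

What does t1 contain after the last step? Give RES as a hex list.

t0 = [0xfd, 0x2f, 0x09, 0xc2, 0x95, 0x78, 0x9d, 0x84]
t1 = [0xe5, 0x95, 0x66, 0x78, 0xd8, 0x9d, 0xcc, 0x84]

RES = [0xe5, 0x95, 0x66, 0x78, 0xd8, 0x9d, 0xcc, 0x84]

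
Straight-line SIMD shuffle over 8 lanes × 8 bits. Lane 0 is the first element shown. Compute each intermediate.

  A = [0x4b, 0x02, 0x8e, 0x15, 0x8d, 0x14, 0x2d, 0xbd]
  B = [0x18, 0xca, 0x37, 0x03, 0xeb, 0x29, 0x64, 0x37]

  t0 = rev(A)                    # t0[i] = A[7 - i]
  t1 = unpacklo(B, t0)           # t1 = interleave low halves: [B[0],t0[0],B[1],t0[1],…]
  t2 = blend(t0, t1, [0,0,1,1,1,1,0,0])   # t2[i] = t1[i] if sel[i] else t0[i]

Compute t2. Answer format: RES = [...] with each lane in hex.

RES = [0xbd, 0x2d, 0xca, 0x2d, 0x37, 0x14, 0x02, 0x4b]

  t0: bd 2d 14 8d 15 8e 02 4b
  t1: 18 bd ca 2d 37 14 03 8d
  t2: bd 2d ca 2d 37 14 02 4b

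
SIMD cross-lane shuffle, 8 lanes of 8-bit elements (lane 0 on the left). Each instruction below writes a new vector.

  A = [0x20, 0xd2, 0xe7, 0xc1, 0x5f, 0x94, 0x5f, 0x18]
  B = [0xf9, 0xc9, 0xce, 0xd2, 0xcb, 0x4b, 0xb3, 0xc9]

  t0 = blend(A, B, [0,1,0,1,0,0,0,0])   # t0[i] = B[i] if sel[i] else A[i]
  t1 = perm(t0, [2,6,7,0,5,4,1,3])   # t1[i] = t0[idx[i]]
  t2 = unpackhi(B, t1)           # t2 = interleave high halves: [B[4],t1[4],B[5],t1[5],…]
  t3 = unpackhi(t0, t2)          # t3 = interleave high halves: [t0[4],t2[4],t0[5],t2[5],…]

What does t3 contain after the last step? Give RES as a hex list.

→ t0 |20|c9|e7|d2|5f|94|5f|18|
→ t1 |e7|5f|18|20|94|5f|c9|d2|
→ t2 |cb|94|4b|5f|b3|c9|c9|d2|
→ t3 |5f|b3|94|c9|5f|c9|18|d2|

RES = [0x5f, 0xb3, 0x94, 0xc9, 0x5f, 0xc9, 0x18, 0xd2]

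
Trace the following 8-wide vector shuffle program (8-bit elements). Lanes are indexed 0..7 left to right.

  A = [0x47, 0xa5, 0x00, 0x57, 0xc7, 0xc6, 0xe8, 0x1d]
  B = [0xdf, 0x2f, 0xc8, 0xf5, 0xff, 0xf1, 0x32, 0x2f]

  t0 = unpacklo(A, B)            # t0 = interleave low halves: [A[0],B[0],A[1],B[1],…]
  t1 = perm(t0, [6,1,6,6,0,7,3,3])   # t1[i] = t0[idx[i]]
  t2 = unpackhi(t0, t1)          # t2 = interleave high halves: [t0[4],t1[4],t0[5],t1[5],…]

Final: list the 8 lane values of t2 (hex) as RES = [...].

RES = [0x00, 0x47, 0xc8, 0xf5, 0x57, 0x2f, 0xf5, 0x2f]

  t0: 47 df a5 2f 00 c8 57 f5
  t1: 57 df 57 57 47 f5 2f 2f
  t2: 00 47 c8 f5 57 2f f5 2f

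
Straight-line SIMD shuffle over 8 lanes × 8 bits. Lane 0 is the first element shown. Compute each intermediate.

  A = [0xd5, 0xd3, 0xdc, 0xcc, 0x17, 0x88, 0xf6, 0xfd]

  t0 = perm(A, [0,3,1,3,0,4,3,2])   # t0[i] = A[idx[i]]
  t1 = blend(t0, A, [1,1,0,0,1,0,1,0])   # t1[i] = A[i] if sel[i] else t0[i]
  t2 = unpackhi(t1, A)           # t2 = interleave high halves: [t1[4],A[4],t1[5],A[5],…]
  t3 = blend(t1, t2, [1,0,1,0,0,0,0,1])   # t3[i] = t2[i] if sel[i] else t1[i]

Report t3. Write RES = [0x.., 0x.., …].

→ t0 |d5|cc|d3|cc|d5|17|cc|dc|
→ t1 |d5|d3|d3|cc|17|17|f6|dc|
→ t2 |17|17|17|88|f6|f6|dc|fd|
→ t3 |17|d3|17|cc|17|17|f6|fd|

RES = [ 0x17  0xd3  0x17  0xcc  0x17  0x17  0xf6  0xfd ]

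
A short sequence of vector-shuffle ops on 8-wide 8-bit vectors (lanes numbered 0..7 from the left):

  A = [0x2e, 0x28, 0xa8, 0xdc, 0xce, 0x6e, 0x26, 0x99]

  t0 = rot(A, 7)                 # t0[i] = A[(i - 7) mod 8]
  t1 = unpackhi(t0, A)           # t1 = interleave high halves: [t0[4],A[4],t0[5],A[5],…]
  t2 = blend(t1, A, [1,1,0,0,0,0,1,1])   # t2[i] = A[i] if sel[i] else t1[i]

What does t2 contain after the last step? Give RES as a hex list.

t0 = [0x28, 0xa8, 0xdc, 0xce, 0x6e, 0x26, 0x99, 0x2e]
t1 = [0x6e, 0xce, 0x26, 0x6e, 0x99, 0x26, 0x2e, 0x99]
t2 = [0x2e, 0x28, 0x26, 0x6e, 0x99, 0x26, 0x26, 0x99]

RES = [ 0x2e  0x28  0x26  0x6e  0x99  0x26  0x26  0x99 ]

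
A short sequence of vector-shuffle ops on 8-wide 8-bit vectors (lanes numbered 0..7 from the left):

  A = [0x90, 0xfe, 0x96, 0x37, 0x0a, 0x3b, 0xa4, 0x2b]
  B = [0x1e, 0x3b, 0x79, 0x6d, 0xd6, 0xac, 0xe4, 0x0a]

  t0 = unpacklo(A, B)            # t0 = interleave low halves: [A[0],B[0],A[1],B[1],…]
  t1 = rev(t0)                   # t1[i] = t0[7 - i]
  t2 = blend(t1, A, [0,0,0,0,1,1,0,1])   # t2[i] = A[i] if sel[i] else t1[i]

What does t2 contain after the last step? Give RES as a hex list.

→ t0 |90|1e|fe|3b|96|79|37|6d|
→ t1 |6d|37|79|96|3b|fe|1e|90|
→ t2 |6d|37|79|96|0a|3b|1e|2b|

RES = [ 0x6d  0x37  0x79  0x96  0x0a  0x3b  0x1e  0x2b ]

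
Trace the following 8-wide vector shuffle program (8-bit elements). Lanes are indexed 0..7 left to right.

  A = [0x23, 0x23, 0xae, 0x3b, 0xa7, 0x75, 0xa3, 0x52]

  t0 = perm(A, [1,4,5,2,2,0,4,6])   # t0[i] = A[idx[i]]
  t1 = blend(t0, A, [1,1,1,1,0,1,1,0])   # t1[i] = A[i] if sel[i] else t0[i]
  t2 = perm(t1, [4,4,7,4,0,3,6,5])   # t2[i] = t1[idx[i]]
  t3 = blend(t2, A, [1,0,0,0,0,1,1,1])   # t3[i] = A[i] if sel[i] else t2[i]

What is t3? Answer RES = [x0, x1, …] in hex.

t0 = [0x23, 0xa7, 0x75, 0xae, 0xae, 0x23, 0xa7, 0xa3]
t1 = [0x23, 0x23, 0xae, 0x3b, 0xae, 0x75, 0xa3, 0xa3]
t2 = [0xae, 0xae, 0xa3, 0xae, 0x23, 0x3b, 0xa3, 0x75]
t3 = [0x23, 0xae, 0xa3, 0xae, 0x23, 0x75, 0xa3, 0x52]

RES = [0x23, 0xae, 0xa3, 0xae, 0x23, 0x75, 0xa3, 0x52]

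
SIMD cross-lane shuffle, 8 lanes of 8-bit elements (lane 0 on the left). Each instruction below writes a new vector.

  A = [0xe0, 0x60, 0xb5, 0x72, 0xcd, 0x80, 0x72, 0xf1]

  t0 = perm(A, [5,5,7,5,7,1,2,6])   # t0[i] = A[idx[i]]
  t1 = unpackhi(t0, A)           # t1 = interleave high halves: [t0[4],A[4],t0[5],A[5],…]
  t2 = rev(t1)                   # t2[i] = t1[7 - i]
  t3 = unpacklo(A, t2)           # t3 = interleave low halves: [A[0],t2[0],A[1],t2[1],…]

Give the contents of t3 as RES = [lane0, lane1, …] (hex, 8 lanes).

→ t0 |80|80|f1|80|f1|60|b5|72|
→ t1 |f1|cd|60|80|b5|72|72|f1|
→ t2 |f1|72|72|b5|80|60|cd|f1|
→ t3 |e0|f1|60|72|b5|72|72|b5|

RES = [ 0xe0  0xf1  0x60  0x72  0xb5  0x72  0x72  0xb5 ]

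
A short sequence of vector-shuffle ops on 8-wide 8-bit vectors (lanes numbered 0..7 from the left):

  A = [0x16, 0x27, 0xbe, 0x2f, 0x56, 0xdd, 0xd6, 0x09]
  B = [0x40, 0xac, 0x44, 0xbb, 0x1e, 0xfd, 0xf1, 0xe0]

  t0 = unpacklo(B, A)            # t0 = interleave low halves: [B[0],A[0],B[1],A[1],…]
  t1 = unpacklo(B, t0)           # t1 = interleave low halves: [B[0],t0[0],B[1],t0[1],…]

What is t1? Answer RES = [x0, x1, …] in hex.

  t0: 40 16 ac 27 44 be bb 2f
  t1: 40 40 ac 16 44 ac bb 27

RES = [0x40, 0x40, 0xac, 0x16, 0x44, 0xac, 0xbb, 0x27]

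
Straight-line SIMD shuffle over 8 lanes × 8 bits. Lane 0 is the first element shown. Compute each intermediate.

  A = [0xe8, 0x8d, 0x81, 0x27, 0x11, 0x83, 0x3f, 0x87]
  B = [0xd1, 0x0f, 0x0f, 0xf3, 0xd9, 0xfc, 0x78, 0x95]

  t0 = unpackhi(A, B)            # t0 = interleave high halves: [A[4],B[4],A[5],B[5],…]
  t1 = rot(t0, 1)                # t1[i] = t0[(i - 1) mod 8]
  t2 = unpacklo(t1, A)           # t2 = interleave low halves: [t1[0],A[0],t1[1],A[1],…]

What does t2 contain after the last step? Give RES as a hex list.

t0 = [0x11, 0xd9, 0x83, 0xfc, 0x3f, 0x78, 0x87, 0x95]
t1 = [0x95, 0x11, 0xd9, 0x83, 0xfc, 0x3f, 0x78, 0x87]
t2 = [0x95, 0xe8, 0x11, 0x8d, 0xd9, 0x81, 0x83, 0x27]

RES = [0x95, 0xe8, 0x11, 0x8d, 0xd9, 0x81, 0x83, 0x27]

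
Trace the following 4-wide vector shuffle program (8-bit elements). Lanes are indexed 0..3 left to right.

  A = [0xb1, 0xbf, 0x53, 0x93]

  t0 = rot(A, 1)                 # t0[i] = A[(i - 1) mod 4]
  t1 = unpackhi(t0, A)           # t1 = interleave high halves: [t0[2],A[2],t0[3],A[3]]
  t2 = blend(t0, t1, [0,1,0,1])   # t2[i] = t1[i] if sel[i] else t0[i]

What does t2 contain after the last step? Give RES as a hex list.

RES = [0x93, 0x53, 0xbf, 0x93]

t0 = [0x93, 0xb1, 0xbf, 0x53]
t1 = [0xbf, 0x53, 0x53, 0x93]
t2 = [0x93, 0x53, 0xbf, 0x93]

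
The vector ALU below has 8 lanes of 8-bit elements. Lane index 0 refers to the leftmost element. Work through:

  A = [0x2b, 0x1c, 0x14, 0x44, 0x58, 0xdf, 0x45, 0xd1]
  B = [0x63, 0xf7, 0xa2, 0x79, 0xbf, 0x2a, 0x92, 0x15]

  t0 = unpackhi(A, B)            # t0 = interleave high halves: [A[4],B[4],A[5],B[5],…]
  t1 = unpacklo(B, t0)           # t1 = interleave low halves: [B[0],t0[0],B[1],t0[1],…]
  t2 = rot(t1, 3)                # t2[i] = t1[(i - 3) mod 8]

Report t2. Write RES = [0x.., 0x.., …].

RES = [0xdf, 0x79, 0x2a, 0x63, 0x58, 0xf7, 0xbf, 0xa2]

→ t0 |58|bf|df|2a|45|92|d1|15|
→ t1 |63|58|f7|bf|a2|df|79|2a|
→ t2 |df|79|2a|63|58|f7|bf|a2|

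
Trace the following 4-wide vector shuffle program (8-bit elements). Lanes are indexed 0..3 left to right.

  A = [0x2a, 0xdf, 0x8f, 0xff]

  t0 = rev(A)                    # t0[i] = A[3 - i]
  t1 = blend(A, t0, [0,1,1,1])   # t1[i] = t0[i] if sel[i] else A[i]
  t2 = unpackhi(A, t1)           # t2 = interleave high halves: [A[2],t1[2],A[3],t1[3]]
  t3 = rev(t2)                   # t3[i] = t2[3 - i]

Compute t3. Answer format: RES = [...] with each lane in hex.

t0 = [0xff, 0x8f, 0xdf, 0x2a]
t1 = [0x2a, 0x8f, 0xdf, 0x2a]
t2 = [0x8f, 0xdf, 0xff, 0x2a]
t3 = [0x2a, 0xff, 0xdf, 0x8f]

RES = [ 0x2a  0xff  0xdf  0x8f ]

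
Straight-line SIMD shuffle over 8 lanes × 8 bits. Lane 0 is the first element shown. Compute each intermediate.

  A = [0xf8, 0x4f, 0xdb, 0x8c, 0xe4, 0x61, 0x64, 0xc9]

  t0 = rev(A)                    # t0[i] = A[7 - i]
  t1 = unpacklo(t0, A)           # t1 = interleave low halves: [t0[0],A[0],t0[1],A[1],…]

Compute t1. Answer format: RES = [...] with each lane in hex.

→ t0 |c9|64|61|e4|8c|db|4f|f8|
→ t1 |c9|f8|64|4f|61|db|e4|8c|

RES = [0xc9, 0xf8, 0x64, 0x4f, 0x61, 0xdb, 0xe4, 0x8c]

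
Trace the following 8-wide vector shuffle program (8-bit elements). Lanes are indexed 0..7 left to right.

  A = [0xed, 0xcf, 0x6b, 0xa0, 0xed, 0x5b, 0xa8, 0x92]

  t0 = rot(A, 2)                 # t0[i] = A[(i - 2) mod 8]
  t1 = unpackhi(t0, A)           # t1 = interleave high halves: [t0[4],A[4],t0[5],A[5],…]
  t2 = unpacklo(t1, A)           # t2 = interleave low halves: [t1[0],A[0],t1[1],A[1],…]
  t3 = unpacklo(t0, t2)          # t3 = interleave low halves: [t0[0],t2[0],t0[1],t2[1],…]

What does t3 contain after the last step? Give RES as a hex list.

RES = [ 0xa8  0x6b  0x92  0xed  0xed  0xed  0xcf  0xcf ]

t0 = [0xa8, 0x92, 0xed, 0xcf, 0x6b, 0xa0, 0xed, 0x5b]
t1 = [0x6b, 0xed, 0xa0, 0x5b, 0xed, 0xa8, 0x5b, 0x92]
t2 = [0x6b, 0xed, 0xed, 0xcf, 0xa0, 0x6b, 0x5b, 0xa0]
t3 = [0xa8, 0x6b, 0x92, 0xed, 0xed, 0xed, 0xcf, 0xcf]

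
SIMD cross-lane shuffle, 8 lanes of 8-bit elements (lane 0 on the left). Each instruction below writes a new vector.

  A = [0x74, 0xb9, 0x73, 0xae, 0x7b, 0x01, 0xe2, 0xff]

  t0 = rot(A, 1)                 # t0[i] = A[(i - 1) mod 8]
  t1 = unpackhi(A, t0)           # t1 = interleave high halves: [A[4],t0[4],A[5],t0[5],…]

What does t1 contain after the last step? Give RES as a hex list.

  t0: ff 74 b9 73 ae 7b 01 e2
  t1: 7b ae 01 7b e2 01 ff e2

RES = [0x7b, 0xae, 0x01, 0x7b, 0xe2, 0x01, 0xff, 0xe2]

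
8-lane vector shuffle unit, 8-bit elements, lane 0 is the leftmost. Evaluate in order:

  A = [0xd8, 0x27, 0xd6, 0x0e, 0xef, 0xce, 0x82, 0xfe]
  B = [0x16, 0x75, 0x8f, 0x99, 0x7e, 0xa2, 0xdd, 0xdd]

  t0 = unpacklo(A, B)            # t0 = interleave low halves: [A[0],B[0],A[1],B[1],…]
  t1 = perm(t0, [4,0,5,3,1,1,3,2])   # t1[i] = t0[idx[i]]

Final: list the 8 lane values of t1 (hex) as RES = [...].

RES = [0xd6, 0xd8, 0x8f, 0x75, 0x16, 0x16, 0x75, 0x27]

→ t0 |d8|16|27|75|d6|8f|0e|99|
→ t1 |d6|d8|8f|75|16|16|75|27|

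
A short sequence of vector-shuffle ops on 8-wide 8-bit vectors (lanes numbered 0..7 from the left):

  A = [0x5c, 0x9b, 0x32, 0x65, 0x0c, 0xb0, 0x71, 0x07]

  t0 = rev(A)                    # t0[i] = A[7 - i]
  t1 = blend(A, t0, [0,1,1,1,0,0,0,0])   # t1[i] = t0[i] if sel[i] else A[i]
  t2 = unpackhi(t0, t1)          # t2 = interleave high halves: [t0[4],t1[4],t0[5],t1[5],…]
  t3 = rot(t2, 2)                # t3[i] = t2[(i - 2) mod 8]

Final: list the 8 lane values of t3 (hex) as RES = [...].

RES = [0x5c, 0x07, 0x65, 0x0c, 0x32, 0xb0, 0x9b, 0x71]

  t0: 07 71 b0 0c 65 32 9b 5c
  t1: 5c 71 b0 0c 0c b0 71 07
  t2: 65 0c 32 b0 9b 71 5c 07
  t3: 5c 07 65 0c 32 b0 9b 71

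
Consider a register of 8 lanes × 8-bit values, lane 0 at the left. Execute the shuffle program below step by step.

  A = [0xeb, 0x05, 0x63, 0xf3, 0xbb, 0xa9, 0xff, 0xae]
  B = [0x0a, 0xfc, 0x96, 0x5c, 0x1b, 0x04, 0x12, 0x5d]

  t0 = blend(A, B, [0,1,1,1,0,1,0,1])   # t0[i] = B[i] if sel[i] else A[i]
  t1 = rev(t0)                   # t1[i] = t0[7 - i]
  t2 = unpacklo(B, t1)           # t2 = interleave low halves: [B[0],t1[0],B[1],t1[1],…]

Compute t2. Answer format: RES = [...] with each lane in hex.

RES = [ 0x0a  0x5d  0xfc  0xff  0x96  0x04  0x5c  0xbb ]

→ t0 |eb|fc|96|5c|bb|04|ff|5d|
→ t1 |5d|ff|04|bb|5c|96|fc|eb|
→ t2 |0a|5d|fc|ff|96|04|5c|bb|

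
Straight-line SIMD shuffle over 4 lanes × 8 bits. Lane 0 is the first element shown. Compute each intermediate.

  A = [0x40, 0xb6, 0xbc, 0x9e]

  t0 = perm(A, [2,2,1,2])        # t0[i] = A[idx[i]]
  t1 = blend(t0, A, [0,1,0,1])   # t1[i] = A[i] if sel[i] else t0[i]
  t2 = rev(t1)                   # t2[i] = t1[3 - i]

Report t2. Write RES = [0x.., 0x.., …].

→ t0 |bc|bc|b6|bc|
→ t1 |bc|b6|b6|9e|
→ t2 |9e|b6|b6|bc|

RES = [0x9e, 0xb6, 0xb6, 0xbc]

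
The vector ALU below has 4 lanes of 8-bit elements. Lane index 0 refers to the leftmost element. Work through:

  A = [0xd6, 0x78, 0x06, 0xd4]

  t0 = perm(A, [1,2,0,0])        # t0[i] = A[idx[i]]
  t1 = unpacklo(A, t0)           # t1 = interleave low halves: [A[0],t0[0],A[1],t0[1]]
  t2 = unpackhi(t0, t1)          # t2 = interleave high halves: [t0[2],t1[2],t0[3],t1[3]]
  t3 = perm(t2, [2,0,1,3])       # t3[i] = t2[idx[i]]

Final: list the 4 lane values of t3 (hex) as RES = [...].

  t0: 78 06 d6 d6
  t1: d6 78 78 06
  t2: d6 78 d6 06
  t3: d6 d6 78 06

RES = [0xd6, 0xd6, 0x78, 0x06]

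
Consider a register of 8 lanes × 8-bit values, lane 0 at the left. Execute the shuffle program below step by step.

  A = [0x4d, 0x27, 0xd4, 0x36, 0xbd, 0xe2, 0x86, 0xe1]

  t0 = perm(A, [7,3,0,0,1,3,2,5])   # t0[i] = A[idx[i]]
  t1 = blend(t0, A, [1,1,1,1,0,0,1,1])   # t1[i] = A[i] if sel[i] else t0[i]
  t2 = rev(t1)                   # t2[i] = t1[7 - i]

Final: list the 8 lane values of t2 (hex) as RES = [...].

→ t0 |e1|36|4d|4d|27|36|d4|e2|
→ t1 |4d|27|d4|36|27|36|86|e1|
→ t2 |e1|86|36|27|36|d4|27|4d|

RES = [0xe1, 0x86, 0x36, 0x27, 0x36, 0xd4, 0x27, 0x4d]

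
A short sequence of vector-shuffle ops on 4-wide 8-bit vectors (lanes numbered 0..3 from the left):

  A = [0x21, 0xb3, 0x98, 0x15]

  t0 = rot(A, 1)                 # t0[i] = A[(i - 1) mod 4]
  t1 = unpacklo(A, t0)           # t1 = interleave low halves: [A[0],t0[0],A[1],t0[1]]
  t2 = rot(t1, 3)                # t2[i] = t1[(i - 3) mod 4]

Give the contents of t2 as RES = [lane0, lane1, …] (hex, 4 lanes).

→ t0 |15|21|b3|98|
→ t1 |21|15|b3|21|
→ t2 |15|b3|21|21|

RES = [0x15, 0xb3, 0x21, 0x21]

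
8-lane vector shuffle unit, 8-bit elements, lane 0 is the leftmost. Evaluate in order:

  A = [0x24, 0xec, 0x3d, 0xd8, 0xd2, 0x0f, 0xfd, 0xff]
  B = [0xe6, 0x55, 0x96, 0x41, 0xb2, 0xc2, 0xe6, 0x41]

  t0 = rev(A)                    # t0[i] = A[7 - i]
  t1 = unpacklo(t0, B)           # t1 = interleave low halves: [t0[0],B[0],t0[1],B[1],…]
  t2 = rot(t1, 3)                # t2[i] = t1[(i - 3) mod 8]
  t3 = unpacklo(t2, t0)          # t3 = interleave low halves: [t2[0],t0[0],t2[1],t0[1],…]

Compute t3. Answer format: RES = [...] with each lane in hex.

t0 = [0xff, 0xfd, 0x0f, 0xd2, 0xd8, 0x3d, 0xec, 0x24]
t1 = [0xff, 0xe6, 0xfd, 0x55, 0x0f, 0x96, 0xd2, 0x41]
t2 = [0x96, 0xd2, 0x41, 0xff, 0xe6, 0xfd, 0x55, 0x0f]
t3 = [0x96, 0xff, 0xd2, 0xfd, 0x41, 0x0f, 0xff, 0xd2]

RES = [ 0x96  0xff  0xd2  0xfd  0x41  0x0f  0xff  0xd2 ]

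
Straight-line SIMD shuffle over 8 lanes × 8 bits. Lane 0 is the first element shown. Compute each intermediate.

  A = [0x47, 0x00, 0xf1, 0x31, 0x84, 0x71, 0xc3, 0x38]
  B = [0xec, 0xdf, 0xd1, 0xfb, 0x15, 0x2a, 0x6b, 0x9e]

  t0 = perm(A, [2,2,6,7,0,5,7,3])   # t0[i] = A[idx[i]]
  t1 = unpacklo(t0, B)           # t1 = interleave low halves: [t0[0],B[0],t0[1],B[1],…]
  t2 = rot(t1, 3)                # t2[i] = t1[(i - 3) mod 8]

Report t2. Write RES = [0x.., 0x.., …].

  t0: f1 f1 c3 38 47 71 38 31
  t1: f1 ec f1 df c3 d1 38 fb
  t2: d1 38 fb f1 ec f1 df c3

RES = [0xd1, 0x38, 0xfb, 0xf1, 0xec, 0xf1, 0xdf, 0xc3]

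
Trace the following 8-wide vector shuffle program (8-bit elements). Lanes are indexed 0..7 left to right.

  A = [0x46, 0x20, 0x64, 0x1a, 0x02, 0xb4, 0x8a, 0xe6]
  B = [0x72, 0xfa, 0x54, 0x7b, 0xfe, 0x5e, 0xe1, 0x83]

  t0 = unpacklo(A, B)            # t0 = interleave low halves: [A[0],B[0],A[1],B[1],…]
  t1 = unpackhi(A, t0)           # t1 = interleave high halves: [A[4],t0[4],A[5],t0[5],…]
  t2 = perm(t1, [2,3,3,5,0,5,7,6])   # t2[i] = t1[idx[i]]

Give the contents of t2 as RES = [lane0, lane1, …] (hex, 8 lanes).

RES = [ 0xb4  0x54  0x54  0x1a  0x02  0x1a  0x7b  0xe6 ]

→ t0 |46|72|20|fa|64|54|1a|7b|
→ t1 |02|64|b4|54|8a|1a|e6|7b|
→ t2 |b4|54|54|1a|02|1a|7b|e6|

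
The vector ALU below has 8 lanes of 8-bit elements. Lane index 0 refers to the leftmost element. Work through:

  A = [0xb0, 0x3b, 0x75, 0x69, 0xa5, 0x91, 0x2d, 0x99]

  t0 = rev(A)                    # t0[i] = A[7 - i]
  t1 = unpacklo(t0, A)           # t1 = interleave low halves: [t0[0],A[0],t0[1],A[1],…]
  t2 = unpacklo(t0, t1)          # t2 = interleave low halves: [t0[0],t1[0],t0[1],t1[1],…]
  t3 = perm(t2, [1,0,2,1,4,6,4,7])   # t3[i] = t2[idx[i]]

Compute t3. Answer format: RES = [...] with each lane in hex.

RES = [0x99, 0x99, 0x2d, 0x99, 0x91, 0xa5, 0x91, 0x3b]

  t0: 99 2d 91 a5 69 75 3b b0
  t1: 99 b0 2d 3b 91 75 a5 69
  t2: 99 99 2d b0 91 2d a5 3b
  t3: 99 99 2d 99 91 a5 91 3b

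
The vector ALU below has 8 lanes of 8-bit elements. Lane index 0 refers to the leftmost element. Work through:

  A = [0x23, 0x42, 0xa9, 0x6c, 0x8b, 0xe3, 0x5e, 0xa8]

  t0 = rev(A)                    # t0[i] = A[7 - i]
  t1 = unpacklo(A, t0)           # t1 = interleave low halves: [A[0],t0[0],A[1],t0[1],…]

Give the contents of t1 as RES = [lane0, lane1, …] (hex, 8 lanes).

RES = [0x23, 0xa8, 0x42, 0x5e, 0xa9, 0xe3, 0x6c, 0x8b]

→ t0 |a8|5e|e3|8b|6c|a9|42|23|
→ t1 |23|a8|42|5e|a9|e3|6c|8b|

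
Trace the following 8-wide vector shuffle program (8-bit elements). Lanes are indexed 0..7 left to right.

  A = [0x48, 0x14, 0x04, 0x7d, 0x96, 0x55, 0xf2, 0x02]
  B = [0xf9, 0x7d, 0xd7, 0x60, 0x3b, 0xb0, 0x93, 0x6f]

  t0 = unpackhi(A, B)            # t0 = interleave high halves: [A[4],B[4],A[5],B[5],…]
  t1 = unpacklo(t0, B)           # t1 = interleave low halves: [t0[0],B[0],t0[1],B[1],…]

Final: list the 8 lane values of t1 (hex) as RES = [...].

RES = [ 0x96  0xf9  0x3b  0x7d  0x55  0xd7  0xb0  0x60 ]

→ t0 |96|3b|55|b0|f2|93|02|6f|
→ t1 |96|f9|3b|7d|55|d7|b0|60|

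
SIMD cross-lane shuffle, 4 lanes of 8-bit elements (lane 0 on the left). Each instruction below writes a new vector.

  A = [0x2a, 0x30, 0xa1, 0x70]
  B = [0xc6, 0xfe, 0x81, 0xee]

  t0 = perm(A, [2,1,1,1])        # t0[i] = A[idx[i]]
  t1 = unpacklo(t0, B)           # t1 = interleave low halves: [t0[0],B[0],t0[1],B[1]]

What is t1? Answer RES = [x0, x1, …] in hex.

  t0: a1 30 30 30
  t1: a1 c6 30 fe

RES = [ 0xa1  0xc6  0x30  0xfe ]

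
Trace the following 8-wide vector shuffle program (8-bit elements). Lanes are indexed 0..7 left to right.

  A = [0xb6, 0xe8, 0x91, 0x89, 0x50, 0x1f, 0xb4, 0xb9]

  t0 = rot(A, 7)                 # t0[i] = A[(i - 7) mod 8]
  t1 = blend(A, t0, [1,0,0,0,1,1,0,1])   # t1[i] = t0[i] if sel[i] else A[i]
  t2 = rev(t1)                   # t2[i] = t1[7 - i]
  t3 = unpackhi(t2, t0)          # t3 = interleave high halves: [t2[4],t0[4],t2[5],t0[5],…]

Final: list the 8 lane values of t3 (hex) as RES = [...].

t0 = [0xe8, 0x91, 0x89, 0x50, 0x1f, 0xb4, 0xb9, 0xb6]
t1 = [0xe8, 0xe8, 0x91, 0x89, 0x1f, 0xb4, 0xb4, 0xb6]
t2 = [0xb6, 0xb4, 0xb4, 0x1f, 0x89, 0x91, 0xe8, 0xe8]
t3 = [0x89, 0x1f, 0x91, 0xb4, 0xe8, 0xb9, 0xe8, 0xb6]

RES = [ 0x89  0x1f  0x91  0xb4  0xe8  0xb9  0xe8  0xb6 ]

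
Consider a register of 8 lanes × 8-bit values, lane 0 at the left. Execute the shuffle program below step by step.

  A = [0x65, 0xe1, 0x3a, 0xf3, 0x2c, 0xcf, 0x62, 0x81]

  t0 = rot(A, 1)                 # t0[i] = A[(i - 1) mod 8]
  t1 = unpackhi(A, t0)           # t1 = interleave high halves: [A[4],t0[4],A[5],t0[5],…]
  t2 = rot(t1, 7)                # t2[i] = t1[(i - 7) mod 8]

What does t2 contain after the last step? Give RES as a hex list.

t0 = [0x81, 0x65, 0xe1, 0x3a, 0xf3, 0x2c, 0xcf, 0x62]
t1 = [0x2c, 0xf3, 0xcf, 0x2c, 0x62, 0xcf, 0x81, 0x62]
t2 = [0xf3, 0xcf, 0x2c, 0x62, 0xcf, 0x81, 0x62, 0x2c]

RES = [0xf3, 0xcf, 0x2c, 0x62, 0xcf, 0x81, 0x62, 0x2c]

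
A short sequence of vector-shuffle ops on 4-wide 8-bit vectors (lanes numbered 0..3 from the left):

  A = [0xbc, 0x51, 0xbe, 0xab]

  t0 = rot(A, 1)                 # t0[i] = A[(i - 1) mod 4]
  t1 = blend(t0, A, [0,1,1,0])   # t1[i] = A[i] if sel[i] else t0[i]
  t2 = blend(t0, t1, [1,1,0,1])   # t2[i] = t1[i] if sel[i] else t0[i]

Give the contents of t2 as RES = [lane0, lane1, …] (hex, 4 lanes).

RES = [ 0xab  0x51  0x51  0xbe ]

  t0: ab bc 51 be
  t1: ab 51 be be
  t2: ab 51 51 be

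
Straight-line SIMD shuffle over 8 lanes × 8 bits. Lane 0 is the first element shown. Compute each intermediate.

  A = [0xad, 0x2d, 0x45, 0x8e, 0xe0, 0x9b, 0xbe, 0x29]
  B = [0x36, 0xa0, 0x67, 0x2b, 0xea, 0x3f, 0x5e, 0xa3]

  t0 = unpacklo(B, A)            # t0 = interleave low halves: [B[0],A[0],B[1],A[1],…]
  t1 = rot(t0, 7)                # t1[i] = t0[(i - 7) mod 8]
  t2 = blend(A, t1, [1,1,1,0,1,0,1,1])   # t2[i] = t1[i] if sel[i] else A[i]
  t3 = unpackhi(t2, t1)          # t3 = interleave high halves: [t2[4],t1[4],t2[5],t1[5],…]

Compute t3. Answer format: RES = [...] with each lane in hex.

RES = [ 0x45  0x45  0x9b  0x2b  0x8e  0x8e  0x36  0x36 ]

→ t0 |36|ad|a0|2d|67|45|2b|8e|
→ t1 |ad|a0|2d|67|45|2b|8e|36|
→ t2 |ad|a0|2d|8e|45|9b|8e|36|
→ t3 |45|45|9b|2b|8e|8e|36|36|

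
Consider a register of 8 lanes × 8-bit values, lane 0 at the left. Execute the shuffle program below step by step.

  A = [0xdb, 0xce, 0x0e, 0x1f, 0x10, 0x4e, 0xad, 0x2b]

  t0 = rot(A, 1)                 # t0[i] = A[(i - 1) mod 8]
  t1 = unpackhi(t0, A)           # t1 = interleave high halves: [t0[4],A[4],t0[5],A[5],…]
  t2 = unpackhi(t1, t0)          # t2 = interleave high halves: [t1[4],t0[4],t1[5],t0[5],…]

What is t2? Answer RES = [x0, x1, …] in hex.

t0 = [0x2b, 0xdb, 0xce, 0x0e, 0x1f, 0x10, 0x4e, 0xad]
t1 = [0x1f, 0x10, 0x10, 0x4e, 0x4e, 0xad, 0xad, 0x2b]
t2 = [0x4e, 0x1f, 0xad, 0x10, 0xad, 0x4e, 0x2b, 0xad]

RES = [ 0x4e  0x1f  0xad  0x10  0xad  0x4e  0x2b  0xad ]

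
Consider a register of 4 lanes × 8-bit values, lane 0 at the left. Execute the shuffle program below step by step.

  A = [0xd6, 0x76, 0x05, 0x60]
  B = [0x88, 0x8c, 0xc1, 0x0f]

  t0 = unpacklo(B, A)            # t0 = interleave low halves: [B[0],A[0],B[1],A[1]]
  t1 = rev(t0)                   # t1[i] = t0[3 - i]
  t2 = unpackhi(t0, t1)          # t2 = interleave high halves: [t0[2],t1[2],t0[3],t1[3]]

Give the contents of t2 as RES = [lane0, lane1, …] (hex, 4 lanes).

RES = [ 0x8c  0xd6  0x76  0x88 ]

t0 = [0x88, 0xd6, 0x8c, 0x76]
t1 = [0x76, 0x8c, 0xd6, 0x88]
t2 = [0x8c, 0xd6, 0x76, 0x88]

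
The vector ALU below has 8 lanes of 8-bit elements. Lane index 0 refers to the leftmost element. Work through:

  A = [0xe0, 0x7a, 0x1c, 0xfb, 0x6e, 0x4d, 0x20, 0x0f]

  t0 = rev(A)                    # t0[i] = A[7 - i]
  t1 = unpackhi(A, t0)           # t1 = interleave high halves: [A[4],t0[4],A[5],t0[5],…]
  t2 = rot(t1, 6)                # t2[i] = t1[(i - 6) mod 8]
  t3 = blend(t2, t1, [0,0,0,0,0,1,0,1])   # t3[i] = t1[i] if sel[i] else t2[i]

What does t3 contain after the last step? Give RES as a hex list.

RES = [ 0x4d  0x1c  0x20  0x7a  0x0f  0x7a  0x6e  0xe0 ]

t0 = [0x0f, 0x20, 0x4d, 0x6e, 0xfb, 0x1c, 0x7a, 0xe0]
t1 = [0x6e, 0xfb, 0x4d, 0x1c, 0x20, 0x7a, 0x0f, 0xe0]
t2 = [0x4d, 0x1c, 0x20, 0x7a, 0x0f, 0xe0, 0x6e, 0xfb]
t3 = [0x4d, 0x1c, 0x20, 0x7a, 0x0f, 0x7a, 0x6e, 0xe0]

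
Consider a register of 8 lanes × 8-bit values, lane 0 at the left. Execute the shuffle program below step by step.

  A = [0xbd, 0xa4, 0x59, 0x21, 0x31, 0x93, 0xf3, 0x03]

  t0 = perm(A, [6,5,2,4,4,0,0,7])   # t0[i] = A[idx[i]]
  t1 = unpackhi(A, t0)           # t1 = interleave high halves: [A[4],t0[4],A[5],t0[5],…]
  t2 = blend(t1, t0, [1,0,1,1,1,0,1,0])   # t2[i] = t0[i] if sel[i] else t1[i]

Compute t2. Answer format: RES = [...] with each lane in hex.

t0 = [0xf3, 0x93, 0x59, 0x31, 0x31, 0xbd, 0xbd, 0x03]
t1 = [0x31, 0x31, 0x93, 0xbd, 0xf3, 0xbd, 0x03, 0x03]
t2 = [0xf3, 0x31, 0x59, 0x31, 0x31, 0xbd, 0xbd, 0x03]

RES = [0xf3, 0x31, 0x59, 0x31, 0x31, 0xbd, 0xbd, 0x03]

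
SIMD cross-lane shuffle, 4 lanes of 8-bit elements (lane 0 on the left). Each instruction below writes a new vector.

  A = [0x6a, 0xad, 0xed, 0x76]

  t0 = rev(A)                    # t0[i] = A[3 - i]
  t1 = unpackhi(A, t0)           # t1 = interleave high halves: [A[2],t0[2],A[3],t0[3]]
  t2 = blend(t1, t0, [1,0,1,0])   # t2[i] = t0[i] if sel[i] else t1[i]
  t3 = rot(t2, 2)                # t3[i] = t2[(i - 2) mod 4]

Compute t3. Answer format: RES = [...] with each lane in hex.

RES = [0xad, 0x6a, 0x76, 0xad]

→ t0 |76|ed|ad|6a|
→ t1 |ed|ad|76|6a|
→ t2 |76|ad|ad|6a|
→ t3 |ad|6a|76|ad|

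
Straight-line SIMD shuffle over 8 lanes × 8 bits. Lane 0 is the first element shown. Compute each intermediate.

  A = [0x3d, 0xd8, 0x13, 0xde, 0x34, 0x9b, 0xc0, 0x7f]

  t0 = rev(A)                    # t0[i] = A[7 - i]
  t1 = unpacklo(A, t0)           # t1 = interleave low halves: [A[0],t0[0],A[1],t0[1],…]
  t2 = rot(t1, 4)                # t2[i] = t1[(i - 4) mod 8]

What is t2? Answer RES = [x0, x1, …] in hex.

t0 = [0x7f, 0xc0, 0x9b, 0x34, 0xde, 0x13, 0xd8, 0x3d]
t1 = [0x3d, 0x7f, 0xd8, 0xc0, 0x13, 0x9b, 0xde, 0x34]
t2 = [0x13, 0x9b, 0xde, 0x34, 0x3d, 0x7f, 0xd8, 0xc0]

RES = [ 0x13  0x9b  0xde  0x34  0x3d  0x7f  0xd8  0xc0 ]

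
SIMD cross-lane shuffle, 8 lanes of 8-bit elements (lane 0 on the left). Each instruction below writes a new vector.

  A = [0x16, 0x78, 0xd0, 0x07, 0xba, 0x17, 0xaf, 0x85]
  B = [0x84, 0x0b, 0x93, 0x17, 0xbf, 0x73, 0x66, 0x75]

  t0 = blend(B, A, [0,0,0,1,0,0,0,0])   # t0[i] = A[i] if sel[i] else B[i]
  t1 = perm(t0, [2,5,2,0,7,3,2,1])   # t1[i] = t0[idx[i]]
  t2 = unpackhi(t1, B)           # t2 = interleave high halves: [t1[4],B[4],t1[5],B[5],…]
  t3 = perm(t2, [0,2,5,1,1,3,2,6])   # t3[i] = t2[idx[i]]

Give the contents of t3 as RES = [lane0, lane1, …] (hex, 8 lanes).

  t0: 84 0b 93 07 bf 73 66 75
  t1: 93 73 93 84 75 07 93 0b
  t2: 75 bf 07 73 93 66 0b 75
  t3: 75 07 66 bf bf 73 07 0b

RES = [ 0x75  0x07  0x66  0xbf  0xbf  0x73  0x07  0x0b ]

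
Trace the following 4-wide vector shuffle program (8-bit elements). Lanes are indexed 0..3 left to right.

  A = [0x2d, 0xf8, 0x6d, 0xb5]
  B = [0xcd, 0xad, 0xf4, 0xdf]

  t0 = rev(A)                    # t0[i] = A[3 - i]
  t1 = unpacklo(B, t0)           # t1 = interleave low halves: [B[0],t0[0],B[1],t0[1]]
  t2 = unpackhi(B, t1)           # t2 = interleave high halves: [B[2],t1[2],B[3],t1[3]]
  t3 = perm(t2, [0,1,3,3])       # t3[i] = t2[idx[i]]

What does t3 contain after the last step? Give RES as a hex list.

  t0: b5 6d f8 2d
  t1: cd b5 ad 6d
  t2: f4 ad df 6d
  t3: f4 ad 6d 6d

RES = [0xf4, 0xad, 0x6d, 0x6d]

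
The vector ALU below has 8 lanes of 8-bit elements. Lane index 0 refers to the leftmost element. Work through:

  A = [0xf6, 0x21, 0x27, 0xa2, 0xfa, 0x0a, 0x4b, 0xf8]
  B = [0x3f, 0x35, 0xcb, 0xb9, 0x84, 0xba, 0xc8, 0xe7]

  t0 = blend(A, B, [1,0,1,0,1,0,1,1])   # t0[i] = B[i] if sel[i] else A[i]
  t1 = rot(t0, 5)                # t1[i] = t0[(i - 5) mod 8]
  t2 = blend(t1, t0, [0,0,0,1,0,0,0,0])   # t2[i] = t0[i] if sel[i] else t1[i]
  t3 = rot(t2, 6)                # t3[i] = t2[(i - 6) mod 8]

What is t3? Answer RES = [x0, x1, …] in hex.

RES = [ 0x0a  0xa2  0xe7  0x3f  0x21  0xcb  0xa2  0x84 ]

  t0: 3f 21 cb a2 84 0a c8 e7
  t1: a2 84 0a c8 e7 3f 21 cb
  t2: a2 84 0a a2 e7 3f 21 cb
  t3: 0a a2 e7 3f 21 cb a2 84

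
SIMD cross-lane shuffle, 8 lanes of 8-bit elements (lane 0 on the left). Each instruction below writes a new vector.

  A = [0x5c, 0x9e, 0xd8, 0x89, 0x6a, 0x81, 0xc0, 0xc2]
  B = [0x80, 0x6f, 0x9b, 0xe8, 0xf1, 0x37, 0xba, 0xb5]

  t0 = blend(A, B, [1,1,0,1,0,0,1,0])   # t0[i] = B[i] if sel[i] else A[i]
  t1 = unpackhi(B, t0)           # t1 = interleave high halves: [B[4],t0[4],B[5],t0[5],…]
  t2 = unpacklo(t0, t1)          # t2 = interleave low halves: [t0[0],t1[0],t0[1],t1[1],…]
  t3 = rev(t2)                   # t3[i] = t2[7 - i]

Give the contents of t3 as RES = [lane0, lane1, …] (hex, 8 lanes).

RES = [ 0x81  0xe8  0x37  0xd8  0x6a  0x6f  0xf1  0x80 ]

  t0: 80 6f d8 e8 6a 81 ba c2
  t1: f1 6a 37 81 ba ba b5 c2
  t2: 80 f1 6f 6a d8 37 e8 81
  t3: 81 e8 37 d8 6a 6f f1 80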